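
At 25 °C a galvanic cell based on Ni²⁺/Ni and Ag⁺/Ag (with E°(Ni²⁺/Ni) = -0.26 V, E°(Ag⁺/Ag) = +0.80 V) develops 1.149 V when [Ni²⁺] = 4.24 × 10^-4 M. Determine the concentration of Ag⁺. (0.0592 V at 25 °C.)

0.66 M

From the Nernst equation, log Q = n(E° − E)/0.0592 = 2(1.06 − 1.149)/0.0592 = -3.007, so Q = 9.85 × 10^-4.
With Q = [Ni²⁺]/[Ag⁺]^2 and the known concentrations, [Ag⁺]^2 in the denominator gives [Ag⁺] = 0.66 M.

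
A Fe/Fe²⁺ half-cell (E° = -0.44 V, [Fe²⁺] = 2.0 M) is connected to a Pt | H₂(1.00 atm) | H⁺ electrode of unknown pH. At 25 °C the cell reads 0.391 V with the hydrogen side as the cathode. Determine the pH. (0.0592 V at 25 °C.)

pH = 0.68

E°_cell = 0.44 V and n = 2.
log Q = n(E° − E)/0.0592 = 2×(0.44 − 0.391)/0.0592 = 1.655.
With Q = [Fe²⁺]·P(H₂) / [H⁺]^2, solving for [H⁺] gives log[H⁺] = -0.677, so pH = 0.68.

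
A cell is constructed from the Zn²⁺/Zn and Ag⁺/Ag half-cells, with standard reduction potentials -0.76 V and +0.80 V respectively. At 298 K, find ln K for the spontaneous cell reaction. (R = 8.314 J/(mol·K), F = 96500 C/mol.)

E°_cell = +0.80 − (-0.76) = 1.56 V, with n = 2 electrons transferred.
At equilibrium E = 0, so the Nernst equation gives ln K = nFE°/RT = (2)(96500)(1.56)/((8.314)(298)) = 121.52.

ln K = 121.5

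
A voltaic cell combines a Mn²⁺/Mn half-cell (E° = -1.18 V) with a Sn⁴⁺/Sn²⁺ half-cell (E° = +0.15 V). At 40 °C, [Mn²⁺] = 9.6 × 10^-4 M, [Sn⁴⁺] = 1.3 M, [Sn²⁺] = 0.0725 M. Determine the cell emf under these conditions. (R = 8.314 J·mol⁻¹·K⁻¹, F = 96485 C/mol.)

1.46 V

The Sn⁴⁺/Sn²⁺ couple has the higher reduction potential and acts as the cathode, so E°_cell = +0.15 − (-1.18) = 1.33 V.
Balancing electrons gives n = 2; the reaction quotient is Q = [Mn²⁺]·[Sn²⁺]/[Sn⁴⁺] = 5.35 × 10^-5.
E = E° − (RT/nF) ln Q = 1.33 − (8.314×313)/(2×96485) × (-9.835) = 1.330 + 0.133 = 1.463 V.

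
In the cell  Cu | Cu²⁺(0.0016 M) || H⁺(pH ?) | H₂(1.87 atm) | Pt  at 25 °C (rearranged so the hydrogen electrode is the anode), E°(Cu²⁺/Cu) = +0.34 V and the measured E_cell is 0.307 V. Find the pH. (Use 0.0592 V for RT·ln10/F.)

pH = 0.70

E°_cell = 0.34 V and n = 2.
log Q = n(E° − E)/0.0592 = 2×(0.34 − 0.307)/0.0592 = 1.115.
With Q = [H⁺]^2 / ([Cu²⁺]·P(H₂)), solving for [H⁺] gives log[H⁺] = -0.705, so pH = 0.70.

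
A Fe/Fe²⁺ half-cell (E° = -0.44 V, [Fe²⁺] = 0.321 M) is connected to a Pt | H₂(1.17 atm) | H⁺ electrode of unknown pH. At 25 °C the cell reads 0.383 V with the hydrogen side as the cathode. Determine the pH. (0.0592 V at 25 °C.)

pH = 1.18

E°_cell = 0.44 V and n = 2.
log Q = n(E° − E)/0.0592 = 2×(0.44 − 0.383)/0.0592 = 1.926.
With Q = [Fe²⁺]·P(H₂) / [H⁺]^2, solving for [H⁺] gives log[H⁺] = -1.175, so pH = 1.18.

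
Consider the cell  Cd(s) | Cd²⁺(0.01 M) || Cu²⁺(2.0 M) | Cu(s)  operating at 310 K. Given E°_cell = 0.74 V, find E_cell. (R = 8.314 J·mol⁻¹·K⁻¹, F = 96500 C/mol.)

Balancing electrons gives n = 2; the reaction quotient is Q = [Cd²⁺]/[Cu²⁺] = 0.00500.
E = E° − (RT/nF) ln Q = 0.74 − (8.314×310)/(2×96500) × (-5.298) = 0.740 + 0.071 = 0.811 V.

0.811 V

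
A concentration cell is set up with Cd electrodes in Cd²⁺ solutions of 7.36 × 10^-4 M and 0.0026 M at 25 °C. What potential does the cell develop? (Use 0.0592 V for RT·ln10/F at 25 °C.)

0.016 V

Both half-cells are Cd²⁺/Cd, so E°_cell = 0. The concentrated side is the cathode; the cell reaction moves Cd²⁺ from high to low concentration with n = 2.
Q = [Cd²⁺]_dilute/[Cd²⁺]_conc = 7.36 × 10^-4/0.0026 = 0.283.
E = 0 − (0.0592/2) log Q = −(0.0592/2)(-0.548) = 0.0162 V.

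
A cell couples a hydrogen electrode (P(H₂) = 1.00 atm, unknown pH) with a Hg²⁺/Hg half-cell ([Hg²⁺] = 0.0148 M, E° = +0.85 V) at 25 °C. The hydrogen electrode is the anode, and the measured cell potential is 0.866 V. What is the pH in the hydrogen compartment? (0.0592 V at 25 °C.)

E°_cell = 0.85 V and n = 2.
log Q = n(E° − E)/0.0592 = 2×(0.85 − 0.866)/0.0592 = -0.541.
With Q = [H⁺]^2 / ([Hg²⁺]·P(H₂)), solving for [H⁺] gives log[H⁺] = -1.185, so pH = 1.19.

pH = 1.19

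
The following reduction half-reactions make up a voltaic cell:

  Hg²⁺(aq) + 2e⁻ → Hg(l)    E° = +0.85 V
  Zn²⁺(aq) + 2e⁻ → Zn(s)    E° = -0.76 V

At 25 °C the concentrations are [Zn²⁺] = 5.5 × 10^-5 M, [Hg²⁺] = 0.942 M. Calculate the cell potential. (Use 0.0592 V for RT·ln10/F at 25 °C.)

The Hg²⁺/Hg couple has the higher reduction potential and acts as the cathode, so E°_cell = +0.85 − (-0.76) = 1.61 V.
Balancing electrons gives n = 2; the reaction quotient is Q = [Zn²⁺]/[Hg²⁺] = 5.84 × 10^-5.
At 25 °C, E = E° − (0.0592/n) log Q = 1.61 − (0.0592/2)(-4.234) = 1.610 + 0.125 = 1.735 V.

1.74 V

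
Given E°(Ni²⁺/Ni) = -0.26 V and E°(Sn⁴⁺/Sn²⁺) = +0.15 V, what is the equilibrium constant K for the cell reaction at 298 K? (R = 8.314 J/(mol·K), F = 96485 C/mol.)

E°_cell = +0.15 − (-0.26) = 0.41 V, with n = 2 electrons transferred.
At equilibrium E = 0, so the Nernst equation gives ln K = nFE°/RT = (2)(96485)(0.41)/((8.314)(298)) = 31.93.
K = e^31.93 = 7.4 × 10^13.

7.4 × 10^13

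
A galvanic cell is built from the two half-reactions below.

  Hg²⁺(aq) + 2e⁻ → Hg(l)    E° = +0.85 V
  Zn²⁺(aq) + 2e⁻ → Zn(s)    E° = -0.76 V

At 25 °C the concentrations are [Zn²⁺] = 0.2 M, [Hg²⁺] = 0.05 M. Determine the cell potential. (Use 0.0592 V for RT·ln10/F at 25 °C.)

1.59 V

The Hg²⁺/Hg couple has the higher reduction potential and acts as the cathode, so E°_cell = +0.85 − (-0.76) = 1.61 V.
Balancing electrons gives n = 2; the reaction quotient is Q = [Zn²⁺]/[Hg²⁺] = 4.00.
At 25 °C, E = E° − (0.0592/n) log Q = 1.61 − (0.0592/2)(0.602) = 1.610 − 0.018 = 1.592 V.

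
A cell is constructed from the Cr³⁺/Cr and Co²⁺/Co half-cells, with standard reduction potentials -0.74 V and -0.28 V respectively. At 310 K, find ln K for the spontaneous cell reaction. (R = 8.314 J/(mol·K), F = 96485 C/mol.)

ln K = 103.3

E°_cell = -0.28 − (-0.74) = 0.46 V, with n = 6 electrons transferred.
At equilibrium E = 0, so the Nernst equation gives ln K = nFE°/RT = (6)(96485)(0.46)/((8.314)(310)) = 103.32.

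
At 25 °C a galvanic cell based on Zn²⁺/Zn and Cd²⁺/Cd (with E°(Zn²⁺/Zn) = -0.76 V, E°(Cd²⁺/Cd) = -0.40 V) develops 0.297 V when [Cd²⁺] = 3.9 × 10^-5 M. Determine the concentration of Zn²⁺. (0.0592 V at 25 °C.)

From the Nernst equation, log Q = n(E° − E)/0.0592 = 2(0.36 − 0.297)/0.0592 = 2.128, so Q = 134.
With Q = [Zn²⁺]/[Cd²⁺] and the known concentrations, [Zn²⁺] in the numerator gives [Zn²⁺] = 0.0052 M.

0.0052 M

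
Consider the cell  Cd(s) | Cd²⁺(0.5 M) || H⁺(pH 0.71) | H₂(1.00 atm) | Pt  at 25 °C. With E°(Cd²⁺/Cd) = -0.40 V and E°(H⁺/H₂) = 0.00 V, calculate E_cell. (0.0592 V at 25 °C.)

0.37 V

The hydrogen couple is the cathode, so E°_cell = 0.40 V; n = 2.
[H⁺] = 10^(−0.71) = 0.19 M, and Q = [Cd²⁺]·P(H₂) / [H⁺]^2 = 13.2.
E = E° − (0.0592/2) log Q = 0.40 − (0.0592/2)(1.119) = 0.367 V.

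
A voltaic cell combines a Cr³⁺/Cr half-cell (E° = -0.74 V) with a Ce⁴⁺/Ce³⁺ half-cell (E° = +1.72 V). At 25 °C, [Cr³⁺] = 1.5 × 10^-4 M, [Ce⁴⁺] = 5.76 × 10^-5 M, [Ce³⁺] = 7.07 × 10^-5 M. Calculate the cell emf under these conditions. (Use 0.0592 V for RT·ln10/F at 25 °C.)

The Ce⁴⁺/Ce³⁺ couple has the higher reduction potential and acts as the cathode, so E°_cell = +1.72 − (-0.74) = 2.46 V.
Balancing electrons gives n = 3; the reaction quotient is Q = [Cr³⁺]·[Ce³⁺]^3/[Ce⁴⁺]^3 = 2.77 × 10^-4.
At 25 °C, E = E° − (0.0592/n) log Q = 2.46 − (0.0592/3)(-3.557) = 2.460 + 0.070 = 2.530 V.

2.53 V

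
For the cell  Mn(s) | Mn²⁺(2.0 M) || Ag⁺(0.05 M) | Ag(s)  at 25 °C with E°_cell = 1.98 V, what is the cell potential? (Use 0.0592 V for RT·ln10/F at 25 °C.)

1.89 V

Balancing electrons gives n = 2; the reaction quotient is Q = [Mn²⁺]/[Ag⁺]^2 = 800.
At 25 °C, E = E° − (0.0592/n) log Q = 1.98 − (0.0592/2)(2.903) = 1.980 − 0.086 = 1.894 V.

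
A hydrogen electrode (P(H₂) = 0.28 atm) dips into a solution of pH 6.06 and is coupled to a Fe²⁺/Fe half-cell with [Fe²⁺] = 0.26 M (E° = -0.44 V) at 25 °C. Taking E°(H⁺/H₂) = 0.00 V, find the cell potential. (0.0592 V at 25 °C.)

The hydrogen couple is the cathode, so E°_cell = 0.44 V; n = 2.
[H⁺] = 10^(−6.06) = 8.7 × 10^-7 M, and Q = [Fe²⁺]·P(H₂) / [H⁺]^2 = 9.6 × 10^10.
E = E° − (0.0592/2) log Q = 0.44 − (0.0592/2)(10.982) = 0.115 V.

0.11 V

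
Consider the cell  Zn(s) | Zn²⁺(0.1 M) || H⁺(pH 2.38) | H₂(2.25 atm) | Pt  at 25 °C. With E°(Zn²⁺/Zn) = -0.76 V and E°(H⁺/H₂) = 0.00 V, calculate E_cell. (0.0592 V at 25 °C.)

0.64 V

The hydrogen couple is the cathode, so E°_cell = 0.76 V; n = 2.
[H⁺] = 10^(−2.38) = 0.0042 M, and Q = [Zn²⁺]·P(H₂) / [H⁺]^2 = 1.29 × 10^4.
E = E° − (0.0592/2) log Q = 0.76 − (0.0592/2)(4.112) = 0.638 V.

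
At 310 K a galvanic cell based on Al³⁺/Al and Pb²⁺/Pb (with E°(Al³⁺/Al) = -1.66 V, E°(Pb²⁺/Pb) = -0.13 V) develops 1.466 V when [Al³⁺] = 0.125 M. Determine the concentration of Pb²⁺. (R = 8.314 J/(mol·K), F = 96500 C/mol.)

From the Nernst equation, ln Q = nF(E° − E)/RT = 6×96500×(1.53 − 1.466)/(8.314×310) = 14.378, so Q = 1.75 × 10^6.
With Q = [Al³⁺]^2/[Pb²⁺]^3 and the known concentrations, [Pb²⁺]^3 in the denominator gives [Pb²⁺] = 0.0021 M.

0.0021 M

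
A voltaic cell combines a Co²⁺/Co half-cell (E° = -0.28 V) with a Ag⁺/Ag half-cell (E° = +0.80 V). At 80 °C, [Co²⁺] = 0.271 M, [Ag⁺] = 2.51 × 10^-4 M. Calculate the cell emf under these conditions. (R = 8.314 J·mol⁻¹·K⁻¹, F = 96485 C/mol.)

The Ag⁺/Ag couple has the higher reduction potential and acts as the cathode, so E°_cell = +0.80 − (-0.28) = 1.08 V.
Balancing electrons gives n = 2; the reaction quotient is Q = [Co²⁺]/[Ag⁺]^2 = 4.3 × 10^6.
E = E° − (RT/nF) ln Q = 1.08 − (8.314×353)/(2×96485) × (15.274) = 1.080 − 0.232 = 0.848 V.

0.848 V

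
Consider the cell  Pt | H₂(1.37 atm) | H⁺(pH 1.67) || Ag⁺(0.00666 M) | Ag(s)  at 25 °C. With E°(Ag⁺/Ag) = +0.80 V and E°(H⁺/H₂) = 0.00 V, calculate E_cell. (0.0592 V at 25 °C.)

The Ag⁺/Ag couple is the cathode, so E°_cell = 0.80 V; n = 2.
[H⁺] = 10^(−1.67) = 0.021 M, and Q = [H⁺]^2 / ([Ag⁺]^2·P(H₂)) = 7.52.
E = E° − (0.0592/2) log Q = 0.80 − (0.0592/2)(0.876) = 0.774 V.

0.77 V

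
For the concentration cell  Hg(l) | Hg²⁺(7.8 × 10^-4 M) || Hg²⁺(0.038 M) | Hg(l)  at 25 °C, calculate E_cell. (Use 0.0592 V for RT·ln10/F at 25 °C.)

Both half-cells are Hg²⁺/Hg, so E°_cell = 0. The concentrated side is the cathode; the cell reaction moves Hg²⁺ from high to low concentration with n = 2.
Q = [Hg²⁺]_dilute/[Hg²⁺]_conc = 7.8 × 10^-4/0.038 = 0.0205.
E = 0 − (0.0592/2) log Q = −(0.0592/2)(-1.688) = 0.0500 V.

0.050 V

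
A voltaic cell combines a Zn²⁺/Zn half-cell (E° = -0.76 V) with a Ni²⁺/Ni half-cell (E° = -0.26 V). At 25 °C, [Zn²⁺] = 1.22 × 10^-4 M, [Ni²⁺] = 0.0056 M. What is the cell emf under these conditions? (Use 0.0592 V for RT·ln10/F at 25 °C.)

The Ni²⁺/Ni couple has the higher reduction potential and acts as the cathode, so E°_cell = -0.26 − (-0.76) = 0.50 V.
Balancing electrons gives n = 2; the reaction quotient is Q = [Zn²⁺]/[Ni²⁺] = 0.0218.
At 25 °C, E = E° − (0.0592/n) log Q = 0.50 − (0.0592/2)(-1.662) = 0.500 + 0.049 = 0.549 V.

0.549 V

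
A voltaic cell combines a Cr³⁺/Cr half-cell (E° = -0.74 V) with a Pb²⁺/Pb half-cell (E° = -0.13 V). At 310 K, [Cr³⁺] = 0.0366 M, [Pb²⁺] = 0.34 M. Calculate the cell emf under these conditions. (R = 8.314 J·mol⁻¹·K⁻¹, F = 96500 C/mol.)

The Pb²⁺/Pb couple has the higher reduction potential and acts as the cathode, so E°_cell = -0.13 − (-0.74) = 0.61 V.
Balancing electrons gives n = 6; the reaction quotient is Q = [Cr³⁺]^2/[Pb²⁺]^3 = 0.0341.
E = E° − (RT/nF) ln Q = 0.61 − (8.314×310)/(6×96500) × (-3.379) = 0.610 + 0.015 = 0.625 V.

0.625 V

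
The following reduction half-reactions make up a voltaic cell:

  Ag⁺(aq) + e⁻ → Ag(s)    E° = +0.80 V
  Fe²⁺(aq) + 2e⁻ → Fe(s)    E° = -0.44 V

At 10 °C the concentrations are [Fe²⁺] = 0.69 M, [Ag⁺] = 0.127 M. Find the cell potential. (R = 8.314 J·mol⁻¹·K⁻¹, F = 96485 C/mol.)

1.19 V

The Ag⁺/Ag couple has the higher reduction potential and acts as the cathode, so E°_cell = +0.80 − (-0.44) = 1.24 V.
Balancing electrons gives n = 2; the reaction quotient is Q = [Fe²⁺]/[Ag⁺]^2 = 42.8.
E = E° − (RT/nF) ln Q = 1.24 − (8.314×283)/(2×96485) × (3.756) = 1.240 − 0.046 = 1.194 V.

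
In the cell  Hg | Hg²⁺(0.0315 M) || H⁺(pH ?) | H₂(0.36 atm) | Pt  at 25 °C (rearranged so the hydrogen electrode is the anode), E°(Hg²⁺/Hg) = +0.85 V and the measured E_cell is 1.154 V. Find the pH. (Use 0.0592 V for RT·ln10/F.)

pH = 6.11

E°_cell = 0.85 V and n = 2.
log Q = n(E° − E)/0.0592 = 2×(0.85 − 1.154)/0.0592 = -10.270.
With Q = [H⁺]^2 / ([Hg²⁺]·P(H₂)), solving for [H⁺] gives log[H⁺] = -6.108, so pH = 6.11.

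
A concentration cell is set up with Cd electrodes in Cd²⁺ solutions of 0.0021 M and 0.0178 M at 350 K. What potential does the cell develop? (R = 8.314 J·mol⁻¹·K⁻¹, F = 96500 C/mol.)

0.032 V

Both half-cells are Cd²⁺/Cd, so E°_cell = 0. The concentrated side is the cathode; the cell reaction moves Cd²⁺ from high to low concentration with n = 2.
Q = [Cd²⁺]_dilute/[Cd²⁺]_conc = 0.0021/0.0178 = 0.118.
E = 0 − (RT/nF) ln Q = −((8.314×350)/(2×96500))(-2.137) = 0.0322 V.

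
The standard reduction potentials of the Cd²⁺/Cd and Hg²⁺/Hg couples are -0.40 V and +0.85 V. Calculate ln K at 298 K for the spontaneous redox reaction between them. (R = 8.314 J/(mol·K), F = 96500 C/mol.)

E°_cell = +0.85 − (-0.40) = 1.25 V, with n = 2 electrons transferred.
At equilibrium E = 0, so the Nernst equation gives ln K = nFE°/RT = (2)(96500)(1.25)/((8.314)(298)) = 97.37.

ln K = 97.4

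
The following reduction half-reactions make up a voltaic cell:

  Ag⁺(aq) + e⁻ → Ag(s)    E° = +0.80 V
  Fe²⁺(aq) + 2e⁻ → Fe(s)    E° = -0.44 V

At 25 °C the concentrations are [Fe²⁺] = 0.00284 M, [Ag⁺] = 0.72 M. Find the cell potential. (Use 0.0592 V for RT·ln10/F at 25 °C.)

The Ag⁺/Ag couple has the higher reduction potential and acts as the cathode, so E°_cell = +0.80 − (-0.44) = 1.24 V.
Balancing electrons gives n = 2; the reaction quotient is Q = [Fe²⁺]/[Ag⁺]^2 = 0.00548.
At 25 °C, E = E° − (0.0592/n) log Q = 1.24 − (0.0592/2)(-2.261) = 1.240 + 0.067 = 1.307 V.

1.31 V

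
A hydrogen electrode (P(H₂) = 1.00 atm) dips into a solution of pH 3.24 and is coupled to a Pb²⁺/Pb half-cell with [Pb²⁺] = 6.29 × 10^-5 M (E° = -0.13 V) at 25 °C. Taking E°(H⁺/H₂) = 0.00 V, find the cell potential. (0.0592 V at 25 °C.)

0.063 V

The hydrogen couple is the cathode, so E°_cell = 0.13 V; n = 2.
[H⁺] = 10^(−3.24) = 5.8 × 10^-4 M, and Q = [Pb²⁺]·P(H₂) / [H⁺]^2 = 190.
E = E° − (0.0592/2) log Q = 0.13 − (0.0592/2)(2.279) = 0.063 V.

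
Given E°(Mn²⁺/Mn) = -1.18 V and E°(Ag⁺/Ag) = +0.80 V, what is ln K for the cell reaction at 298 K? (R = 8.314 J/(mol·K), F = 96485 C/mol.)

ln K = 154.2

E°_cell = +0.80 − (-1.18) = 1.98 V, with n = 2 electrons transferred.
At equilibrium E = 0, so the Nernst equation gives ln K = nFE°/RT = (2)(96485)(1.98)/((8.314)(298)) = 154.22.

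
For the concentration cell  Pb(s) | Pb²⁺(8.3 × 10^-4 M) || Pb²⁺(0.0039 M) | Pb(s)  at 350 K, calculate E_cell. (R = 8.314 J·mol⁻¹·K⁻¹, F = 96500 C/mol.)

Both half-cells are Pb²⁺/Pb, so E°_cell = 0. The concentrated side is the cathode; the cell reaction moves Pb²⁺ from high to low concentration with n = 2.
Q = [Pb²⁺]_dilute/[Pb²⁺]_conc = 8.3 × 10^-4/0.0039 = 0.213.
E = 0 − (RT/nF) ln Q = −((8.314×350)/(2×96500))(-1.547) = 0.0233 V.

0.023 V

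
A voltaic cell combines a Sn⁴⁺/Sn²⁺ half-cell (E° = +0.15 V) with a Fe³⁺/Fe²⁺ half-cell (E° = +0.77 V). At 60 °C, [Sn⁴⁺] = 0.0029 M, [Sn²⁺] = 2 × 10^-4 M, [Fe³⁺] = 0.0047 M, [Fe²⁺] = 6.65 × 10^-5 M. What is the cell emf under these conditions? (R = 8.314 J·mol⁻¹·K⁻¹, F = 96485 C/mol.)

0.704 V

The Fe³⁺/Fe²⁺ couple has the higher reduction potential and acts as the cathode, so E°_cell = +0.77 − (+0.15) = 0.62 V.
Balancing electrons gives n = 2; the reaction quotient is Q = [Sn⁴⁺]·[Fe²⁺]^2/([Sn²⁺]·[Fe³⁺]^2) = 0.00290.
E = E° − (RT/nF) ln Q = 0.62 − (8.314×333)/(2×96485) × (-5.842) = 0.620 + 0.084 = 0.704 V.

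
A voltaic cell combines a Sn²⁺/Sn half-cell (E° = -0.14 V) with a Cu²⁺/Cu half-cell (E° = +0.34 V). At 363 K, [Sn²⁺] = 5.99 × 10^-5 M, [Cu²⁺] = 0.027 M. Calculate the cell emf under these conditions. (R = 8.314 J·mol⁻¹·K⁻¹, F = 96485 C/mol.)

The Cu²⁺/Cu couple has the higher reduction potential and acts as the cathode, so E°_cell = +0.34 − (-0.14) = 0.48 V.
Balancing electrons gives n = 2; the reaction quotient is Q = [Sn²⁺]/[Cu²⁺] = 0.00222.
E = E° − (RT/nF) ln Q = 0.48 − (8.314×363)/(2×96485) × (-6.111) = 0.480 + 0.096 = 0.576 V.

0.576 V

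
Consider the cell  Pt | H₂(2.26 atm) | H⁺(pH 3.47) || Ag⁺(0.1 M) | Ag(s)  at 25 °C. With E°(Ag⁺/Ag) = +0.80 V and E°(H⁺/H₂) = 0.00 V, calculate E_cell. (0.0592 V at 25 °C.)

0.96 V

The Ag⁺/Ag couple is the cathode, so E°_cell = 0.80 V; n = 2.
[H⁺] = 10^(−3.47) = 3.4 × 10^-4 M, and Q = [H⁺]^2 / ([Ag⁺]^2·P(H₂)) = 5.08 × 10^-6.
E = E° − (0.0592/2) log Q = 0.80 − (0.0592/2)(-5.294) = 0.957 V.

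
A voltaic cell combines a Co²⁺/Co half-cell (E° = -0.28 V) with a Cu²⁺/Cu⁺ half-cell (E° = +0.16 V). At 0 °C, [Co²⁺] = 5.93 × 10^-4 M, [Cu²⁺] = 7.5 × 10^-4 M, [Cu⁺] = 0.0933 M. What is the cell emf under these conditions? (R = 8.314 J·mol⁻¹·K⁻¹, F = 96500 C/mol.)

The Cu²⁺/Cu⁺ couple has the higher reduction potential and acts as the cathode, so E°_cell = +0.16 − (-0.28) = 0.44 V.
Balancing electrons gives n = 2; the reaction quotient is Q = [Co²⁺]·[Cu⁺]^2/[Cu²⁺]^2 = 9.18.
E = E° − (RT/nF) ln Q = 0.44 − (8.314×273)/(2×96500) × (2.217) = 0.440 − 0.026 = 0.414 V.

0.414 V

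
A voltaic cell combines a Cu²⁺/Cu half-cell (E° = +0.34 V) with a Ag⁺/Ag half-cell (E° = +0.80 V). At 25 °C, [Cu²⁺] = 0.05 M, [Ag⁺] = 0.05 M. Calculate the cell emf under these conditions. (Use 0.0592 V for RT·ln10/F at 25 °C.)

0.421 V

The Ag⁺/Ag couple has the higher reduction potential and acts as the cathode, so E°_cell = +0.80 − (+0.34) = 0.46 V.
Balancing electrons gives n = 2; the reaction quotient is Q = [Cu²⁺]/[Ag⁺]^2 = 20.0.
At 25 °C, E = E° − (0.0592/n) log Q = 0.46 − (0.0592/2)(1.301) = 0.460 − 0.039 = 0.421 V.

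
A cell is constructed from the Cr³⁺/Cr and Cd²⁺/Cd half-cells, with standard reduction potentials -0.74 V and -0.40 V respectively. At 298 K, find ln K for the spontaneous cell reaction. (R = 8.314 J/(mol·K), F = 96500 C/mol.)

E°_cell = -0.40 − (-0.74) = 0.34 V, with n = 6 electrons transferred.
At equilibrium E = 0, so the Nernst equation gives ln K = nFE°/RT = (6)(96500)(0.34)/((8.314)(298)) = 79.46.

ln K = 79.5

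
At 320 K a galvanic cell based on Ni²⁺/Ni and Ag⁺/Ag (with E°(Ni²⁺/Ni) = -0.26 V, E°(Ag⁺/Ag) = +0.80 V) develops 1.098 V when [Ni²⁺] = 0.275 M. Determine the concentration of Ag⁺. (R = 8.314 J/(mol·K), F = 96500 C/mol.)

2.1 M

From the Nernst equation, ln Q = nF(E° − E)/RT = 2×96500×(1.06 − 1.098)/(8.314×320) = -2.757, so Q = 0.0635.
With Q = [Ni²⁺]/[Ag⁺]^2 and the known concentrations, [Ag⁺]^2 in the denominator gives [Ag⁺] = 2.1 M.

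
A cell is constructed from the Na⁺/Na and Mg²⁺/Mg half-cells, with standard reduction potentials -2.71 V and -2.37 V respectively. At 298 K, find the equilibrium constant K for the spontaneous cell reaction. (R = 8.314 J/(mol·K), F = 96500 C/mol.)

E°_cell = -2.37 − (-2.71) = 0.34 V, with n = 2 electrons transferred.
At equilibrium E = 0, so the Nernst equation gives ln K = nFE°/RT = (2)(96500)(0.34)/((8.314)(298)) = 26.49.
K = e^26.49 = 3.2 × 10^11.

3.2 × 10^11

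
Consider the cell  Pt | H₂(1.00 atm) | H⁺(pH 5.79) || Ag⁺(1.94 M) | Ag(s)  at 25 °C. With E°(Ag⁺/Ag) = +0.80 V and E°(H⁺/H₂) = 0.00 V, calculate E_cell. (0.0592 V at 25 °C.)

The Ag⁺/Ag couple is the cathode, so E°_cell = 0.80 V; n = 2.
[H⁺] = 10^(−5.79) = 1.6 × 10^-6 M, and Q = [H⁺]^2 / ([Ag⁺]^2·P(H₂)) = 6.99 × 10^-13.
E = E° − (0.0592/2) log Q = 0.80 − (0.0592/2)(-12.156) = 1.160 V.

1.16 V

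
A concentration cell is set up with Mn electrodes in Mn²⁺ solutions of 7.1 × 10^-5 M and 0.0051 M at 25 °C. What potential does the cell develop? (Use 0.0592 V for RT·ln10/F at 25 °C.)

0.055 V

Both half-cells are Mn²⁺/Mn, so E°_cell = 0. The concentrated side is the cathode; the cell reaction moves Mn²⁺ from high to low concentration with n = 2.
Q = [Mn²⁺]_dilute/[Mn²⁺]_conc = 7.1 × 10^-5/0.0051 = 0.0139.
E = 0 − (0.0592/2) log Q = −(0.0592/2)(-1.856) = 0.0549 V.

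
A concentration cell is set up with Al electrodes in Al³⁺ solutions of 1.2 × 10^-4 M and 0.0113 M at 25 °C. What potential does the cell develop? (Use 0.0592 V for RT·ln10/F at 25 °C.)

Both half-cells are Al³⁺/Al, so E°_cell = 0. The concentrated side is the cathode; the cell reaction moves Al³⁺ from high to low concentration with n = 3.
Q = [Al³⁺]_dilute/[Al³⁺]_conc = 1.2 × 10^-4/0.0113 = 0.0106.
E = 0 − (0.0592/3) log Q = −(0.0592/3)(-1.974) = 0.0390 V.

0.039 V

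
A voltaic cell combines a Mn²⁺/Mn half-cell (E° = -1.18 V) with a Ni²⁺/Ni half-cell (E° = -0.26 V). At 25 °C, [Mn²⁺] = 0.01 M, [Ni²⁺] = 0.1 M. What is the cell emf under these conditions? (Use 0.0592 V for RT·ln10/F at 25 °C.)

The Ni²⁺/Ni couple has the higher reduction potential and acts as the cathode, so E°_cell = -0.26 − (-1.18) = 0.92 V.
Balancing electrons gives n = 2; the reaction quotient is Q = [Mn²⁺]/[Ni²⁺] = 0.100.
At 25 °C, E = E° − (0.0592/n) log Q = 0.92 − (0.0592/2)(-1.000) = 0.920 + 0.030 = 0.950 V.

0.950 V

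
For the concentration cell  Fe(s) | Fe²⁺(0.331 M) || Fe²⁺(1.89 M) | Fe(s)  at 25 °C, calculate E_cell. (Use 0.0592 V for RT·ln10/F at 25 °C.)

Both half-cells are Fe²⁺/Fe, so E°_cell = 0. The concentrated side is the cathode; the cell reaction moves Fe²⁺ from high to low concentration with n = 2.
Q = [Fe²⁺]_dilute/[Fe²⁺]_conc = 0.331/1.89 = 0.175.
E = 0 − (0.0592/2) log Q = −(0.0592/2)(-0.757) = 0.0224 V.

0.022 V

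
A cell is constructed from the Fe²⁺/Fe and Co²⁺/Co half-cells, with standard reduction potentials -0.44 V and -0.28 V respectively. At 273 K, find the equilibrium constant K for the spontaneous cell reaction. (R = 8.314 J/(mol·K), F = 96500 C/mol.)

E°_cell = -0.28 − (-0.44) = 0.16 V, with n = 2 electrons transferred.
At equilibrium E = 0, so the Nernst equation gives ln K = nFE°/RT = (2)(96500)(0.16)/((8.314)(273)) = 13.61.
K = e^13.61 = 8.1 × 10^5.

8.1 × 10^5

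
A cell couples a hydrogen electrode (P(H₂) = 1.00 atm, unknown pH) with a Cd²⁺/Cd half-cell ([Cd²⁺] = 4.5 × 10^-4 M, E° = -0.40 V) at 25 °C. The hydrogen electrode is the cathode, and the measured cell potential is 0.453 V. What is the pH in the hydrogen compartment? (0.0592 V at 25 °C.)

E°_cell = 0.40 V and n = 2.
log Q = n(E° − E)/0.0592 = 2×(0.40 − 0.453)/0.0592 = -1.791.
With Q = [Cd²⁺]·P(H₂) / [H⁺]^2, solving for [H⁺] gives log[H⁺] = -0.778, so pH = 0.78.

pH = 0.78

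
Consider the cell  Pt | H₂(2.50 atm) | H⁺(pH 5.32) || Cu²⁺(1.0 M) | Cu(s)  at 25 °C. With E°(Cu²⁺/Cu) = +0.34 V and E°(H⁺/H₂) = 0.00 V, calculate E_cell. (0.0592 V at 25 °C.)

0.67 V

The Cu²⁺/Cu couple is the cathode, so E°_cell = 0.34 V; n = 2.
[H⁺] = 10^(−5.32) = 4.8 × 10^-6 M, and Q = [H⁺]^2 / ([Cu²⁺]·P(H₂)) = 9.16 × 10^-12.
E = E° − (0.0592/2) log Q = 0.34 − (0.0592/2)(-11.038) = 0.667 V.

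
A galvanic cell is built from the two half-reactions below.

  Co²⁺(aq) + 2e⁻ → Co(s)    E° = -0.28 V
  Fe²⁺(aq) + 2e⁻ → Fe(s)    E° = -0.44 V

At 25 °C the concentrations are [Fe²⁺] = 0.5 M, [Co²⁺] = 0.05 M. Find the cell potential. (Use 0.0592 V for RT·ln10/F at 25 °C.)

0.130 V

The Co²⁺/Co couple has the higher reduction potential and acts as the cathode, so E°_cell = -0.28 − (-0.44) = 0.16 V.
Balancing electrons gives n = 2; the reaction quotient is Q = [Fe²⁺]/[Co²⁺] = 10.0.
At 25 °C, E = E° − (0.0592/n) log Q = 0.16 − (0.0592/2)(1.000) = 0.160 − 0.030 = 0.130 V.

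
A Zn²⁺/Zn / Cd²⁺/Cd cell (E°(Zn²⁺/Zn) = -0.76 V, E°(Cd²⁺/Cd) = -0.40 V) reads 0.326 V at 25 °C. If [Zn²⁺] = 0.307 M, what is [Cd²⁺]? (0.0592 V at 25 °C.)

0.022 M

From the Nernst equation, log Q = n(E° − E)/0.0592 = 2(0.36 − 0.326)/0.0592 = 1.149, so Q = 14.1.
With Q = [Zn²⁺]/[Cd²⁺] and the known concentrations, [Cd²⁺] in the denominator gives [Cd²⁺] = 0.022 M.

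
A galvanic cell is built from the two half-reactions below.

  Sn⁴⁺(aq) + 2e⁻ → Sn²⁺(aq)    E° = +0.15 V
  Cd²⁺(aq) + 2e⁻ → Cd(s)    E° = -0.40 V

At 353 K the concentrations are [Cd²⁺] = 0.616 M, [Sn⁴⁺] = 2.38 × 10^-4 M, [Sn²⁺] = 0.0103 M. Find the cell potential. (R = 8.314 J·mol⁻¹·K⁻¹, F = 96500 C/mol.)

0.500 V

The Sn⁴⁺/Sn²⁺ couple has the higher reduction potential and acts as the cathode, so E°_cell = +0.15 − (-0.40) = 0.55 V.
Balancing electrons gives n = 2; the reaction quotient is Q = [Cd²⁺]·[Sn²⁺]/[Sn⁴⁺] = 26.7.
E = E° − (RT/nF) ln Q = 0.55 − (8.314×353)/(2×96500) × (3.283) = 0.550 − 0.050 = 0.500 V.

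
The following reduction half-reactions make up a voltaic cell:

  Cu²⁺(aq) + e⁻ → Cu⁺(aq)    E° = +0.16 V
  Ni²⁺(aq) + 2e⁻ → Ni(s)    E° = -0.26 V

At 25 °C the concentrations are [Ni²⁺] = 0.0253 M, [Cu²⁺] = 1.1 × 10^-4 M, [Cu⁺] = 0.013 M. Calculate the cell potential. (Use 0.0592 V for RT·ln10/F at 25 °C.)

The Cu²⁺/Cu⁺ couple has the higher reduction potential and acts as the cathode, so E°_cell = +0.16 − (-0.26) = 0.42 V.
Balancing electrons gives n = 2; the reaction quotient is Q = [Ni²⁺]·[Cu⁺]^2/[Cu²⁺]^2 = 353.
At 25 °C, E = E° − (0.0592/n) log Q = 0.42 − (0.0592/2)(2.548) = 0.420 − 0.075 = 0.345 V.

0.345 V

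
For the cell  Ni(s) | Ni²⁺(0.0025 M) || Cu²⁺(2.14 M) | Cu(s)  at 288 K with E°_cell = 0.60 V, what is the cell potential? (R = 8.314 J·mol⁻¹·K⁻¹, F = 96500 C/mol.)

Balancing electrons gives n = 2; the reaction quotient is Q = [Ni²⁺]/[Cu²⁺] = 0.00117.
E = E° − (RT/nF) ln Q = 0.60 − (8.314×288)/(2×96500) × (-6.752) = 0.600 + 0.084 = 0.684 V.

0.684 V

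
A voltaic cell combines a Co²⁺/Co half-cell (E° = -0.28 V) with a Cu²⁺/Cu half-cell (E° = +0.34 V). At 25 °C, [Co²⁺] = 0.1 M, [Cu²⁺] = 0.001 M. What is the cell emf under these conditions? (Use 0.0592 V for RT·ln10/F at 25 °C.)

The Cu²⁺/Cu couple has the higher reduction potential and acts as the cathode, so E°_cell = +0.34 − (-0.28) = 0.62 V.
Balancing electrons gives n = 2; the reaction quotient is Q = [Co²⁺]/[Cu²⁺] = 100.
At 25 °C, E = E° − (0.0592/n) log Q = 0.62 − (0.0592/2)(2.000) = 0.620 − 0.059 = 0.561 V.

0.561 V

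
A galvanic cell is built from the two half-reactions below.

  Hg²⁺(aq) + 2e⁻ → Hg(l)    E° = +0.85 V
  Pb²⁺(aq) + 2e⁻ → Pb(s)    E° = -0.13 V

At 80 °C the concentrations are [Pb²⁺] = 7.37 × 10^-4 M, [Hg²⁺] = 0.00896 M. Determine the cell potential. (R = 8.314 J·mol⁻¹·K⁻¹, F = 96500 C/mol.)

The Hg²⁺/Hg couple has the higher reduction potential and acts as the cathode, so E°_cell = +0.85 − (-0.13) = 0.98 V.
Balancing electrons gives n = 2; the reaction quotient is Q = [Pb²⁺]/[Hg²⁺] = 0.0823.
E = E° − (RT/nF) ln Q = 0.98 − (8.314×353)/(2×96500) × (-2.498) = 0.980 + 0.038 = 1.018 V.

1.02 V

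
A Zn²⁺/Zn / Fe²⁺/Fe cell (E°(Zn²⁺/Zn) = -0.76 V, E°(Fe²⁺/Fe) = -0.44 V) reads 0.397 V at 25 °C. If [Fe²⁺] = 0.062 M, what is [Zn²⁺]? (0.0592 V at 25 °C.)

From the Nernst equation, log Q = n(E° − E)/0.0592 = 2(0.32 − 0.397)/0.0592 = -2.601, so Q = 0.00250.
With Q = [Zn²⁺]/[Fe²⁺] and the known concentrations, [Zn²⁺] in the numerator gives [Zn²⁺] = 1.6 × 10^-4 M.

1.6 × 10^-4 M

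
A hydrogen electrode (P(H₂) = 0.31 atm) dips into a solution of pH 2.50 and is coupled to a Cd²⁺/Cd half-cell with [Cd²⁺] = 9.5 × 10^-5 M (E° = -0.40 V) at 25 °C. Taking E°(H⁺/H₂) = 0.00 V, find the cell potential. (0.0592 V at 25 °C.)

The hydrogen couple is the cathode, so E°_cell = 0.40 V; n = 2.
[H⁺] = 10^(−2.50) = 0.0032 M, and Q = [Cd²⁺]·P(H₂) / [H⁺]^2 = 2.94.
E = E° − (0.0592/2) log Q = 0.40 − (0.0592/2)(0.469) = 0.386 V.

0.39 V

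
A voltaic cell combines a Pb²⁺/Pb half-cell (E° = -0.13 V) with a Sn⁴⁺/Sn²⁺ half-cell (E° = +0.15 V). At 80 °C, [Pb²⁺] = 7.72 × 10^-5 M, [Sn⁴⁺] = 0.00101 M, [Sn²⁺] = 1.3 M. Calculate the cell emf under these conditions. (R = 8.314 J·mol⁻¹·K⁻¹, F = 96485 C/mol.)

0.315 V

The Sn⁴⁺/Sn²⁺ couple has the higher reduction potential and acts as the cathode, so E°_cell = +0.15 − (-0.13) = 0.28 V.
Balancing electrons gives n = 2; the reaction quotient is Q = [Pb²⁺]·[Sn²⁺]/[Sn⁴⁺] = 0.0994.
E = E° − (RT/nF) ln Q = 0.28 − (8.314×353)/(2×96485) × (-2.309) = 0.280 + 0.035 = 0.315 V.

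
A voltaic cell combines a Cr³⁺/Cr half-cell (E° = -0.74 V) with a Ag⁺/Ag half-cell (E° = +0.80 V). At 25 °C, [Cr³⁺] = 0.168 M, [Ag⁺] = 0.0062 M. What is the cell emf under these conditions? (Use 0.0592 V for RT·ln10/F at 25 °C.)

1.42 V

The Ag⁺/Ag couple has the higher reduction potential and acts as the cathode, so E°_cell = +0.80 − (-0.74) = 1.54 V.
Balancing electrons gives n = 3; the reaction quotient is Q = [Cr³⁺]/[Ag⁺]^3 = 7.05 × 10^5.
At 25 °C, E = E° − (0.0592/n) log Q = 1.54 − (0.0592/3)(5.848) = 1.540 − 0.115 = 1.425 V.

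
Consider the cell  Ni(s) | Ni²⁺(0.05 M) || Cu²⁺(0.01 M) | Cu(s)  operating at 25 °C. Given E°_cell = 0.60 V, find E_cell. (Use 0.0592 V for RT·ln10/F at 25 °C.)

Balancing electrons gives n = 2; the reaction quotient is Q = [Ni²⁺]/[Cu²⁺] = 5.00.
At 25 °C, E = E° − (0.0592/n) log Q = 0.60 − (0.0592/2)(0.699) = 0.600 − 0.021 = 0.579 V.

0.579 V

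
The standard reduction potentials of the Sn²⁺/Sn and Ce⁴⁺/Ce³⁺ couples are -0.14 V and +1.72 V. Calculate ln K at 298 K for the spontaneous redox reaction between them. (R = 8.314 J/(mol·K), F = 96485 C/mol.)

ln K = 144.9

E°_cell = +1.72 − (-0.14) = 1.86 V, with n = 2 electrons transferred.
At equilibrium E = 0, so the Nernst equation gives ln K = nFE°/RT = (2)(96485)(1.86)/((8.314)(298)) = 144.87.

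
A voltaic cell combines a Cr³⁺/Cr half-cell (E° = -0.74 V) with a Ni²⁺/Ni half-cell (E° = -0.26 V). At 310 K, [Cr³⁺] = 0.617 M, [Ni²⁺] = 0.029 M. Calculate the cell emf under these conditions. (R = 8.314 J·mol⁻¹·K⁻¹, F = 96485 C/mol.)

0.437 V

The Ni²⁺/Ni couple has the higher reduction potential and acts as the cathode, so E°_cell = -0.26 − (-0.74) = 0.48 V.
Balancing electrons gives n = 6; the reaction quotient is Q = [Cr³⁺]^2/[Ni²⁺]^3 = 1.56 × 10^4.
E = E° − (RT/nF) ln Q = 0.48 − (8.314×310)/(6×96485) × (9.656) = 0.480 − 0.043 = 0.437 V.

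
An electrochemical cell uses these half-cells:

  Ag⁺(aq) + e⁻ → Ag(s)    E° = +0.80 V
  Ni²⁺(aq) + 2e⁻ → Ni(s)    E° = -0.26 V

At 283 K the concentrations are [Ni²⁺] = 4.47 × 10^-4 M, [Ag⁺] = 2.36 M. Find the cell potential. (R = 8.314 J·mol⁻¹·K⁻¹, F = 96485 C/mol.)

The Ag⁺/Ag couple has the higher reduction potential and acts as the cathode, so E°_cell = +0.80 − (-0.26) = 1.06 V.
Balancing electrons gives n = 2; the reaction quotient is Q = [Ni²⁺]/[Ag⁺]^2 = 8.03 × 10^-5.
E = E° − (RT/nF) ln Q = 1.06 − (8.314×283)/(2×96485) × (-9.430) = 1.060 + 0.115 = 1.175 V.

1.17 V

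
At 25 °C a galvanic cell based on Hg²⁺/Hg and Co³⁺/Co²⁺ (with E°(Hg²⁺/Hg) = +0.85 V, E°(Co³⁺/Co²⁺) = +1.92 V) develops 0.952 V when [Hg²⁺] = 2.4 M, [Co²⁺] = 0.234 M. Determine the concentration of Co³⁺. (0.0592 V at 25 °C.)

0.0037 M

From the Nernst equation, log Q = n(E° − E)/0.0592 = 2(1.07 − 0.952)/0.0592 = 3.986, so Q = 9690.
With Q = [Hg²⁺]·[Co²⁺]^2/[Co³⁺]^2 and the known concentrations, [Co³⁺]^2 in the denominator gives [Co³⁺] = 0.0037 M.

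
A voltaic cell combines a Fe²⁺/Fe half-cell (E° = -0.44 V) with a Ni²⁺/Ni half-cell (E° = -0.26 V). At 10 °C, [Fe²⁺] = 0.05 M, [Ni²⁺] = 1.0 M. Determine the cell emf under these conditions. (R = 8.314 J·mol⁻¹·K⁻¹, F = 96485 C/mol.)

The Ni²⁺/Ni couple has the higher reduction potential and acts as the cathode, so E°_cell = -0.26 − (-0.44) = 0.18 V.
Balancing electrons gives n = 2; the reaction quotient is Q = [Fe²⁺]/[Ni²⁺] = 0.0500.
E = E° − (RT/nF) ln Q = 0.18 − (8.314×283)/(2×96485) × (-2.996) = 0.180 + 0.037 = 0.217 V.

0.217 V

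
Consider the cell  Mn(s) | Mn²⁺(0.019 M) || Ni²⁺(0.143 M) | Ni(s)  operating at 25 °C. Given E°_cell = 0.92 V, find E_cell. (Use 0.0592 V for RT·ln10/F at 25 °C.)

0.946 V

Balancing electrons gives n = 2; the reaction quotient is Q = [Mn²⁺]/[Ni²⁺] = 0.133.
At 25 °C, E = E° − (0.0592/n) log Q = 0.92 − (0.0592/2)(-0.877) = 0.920 + 0.026 = 0.946 V.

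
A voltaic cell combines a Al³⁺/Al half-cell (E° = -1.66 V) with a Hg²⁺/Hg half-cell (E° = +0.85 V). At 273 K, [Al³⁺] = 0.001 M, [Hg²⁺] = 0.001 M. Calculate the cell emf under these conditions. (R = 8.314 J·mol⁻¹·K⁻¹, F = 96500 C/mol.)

The Hg²⁺/Hg couple has the higher reduction potential and acts as the cathode, so E°_cell = +0.85 − (-1.66) = 2.51 V.
Balancing electrons gives n = 6; the reaction quotient is Q = [Al³⁺]^2/[Hg²⁺]^3 = 1000.
E = E° − (RT/nF) ln Q = 2.51 − (8.314×273)/(6×96500) × (6.908) = 2.510 − 0.027 = 2.483 V.

2.48 V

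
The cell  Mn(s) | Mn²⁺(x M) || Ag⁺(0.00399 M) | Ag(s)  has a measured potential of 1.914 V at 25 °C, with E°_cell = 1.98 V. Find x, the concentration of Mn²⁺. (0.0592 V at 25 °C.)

0.0027 M

From the Nernst equation, log Q = n(E° − E)/0.0592 = 2(1.98 − 1.914)/0.0592 = 2.230, so Q = 170.
With Q = [Mn²⁺]/[Ag⁺]^2 and the known concentrations, [Mn²⁺] in the numerator gives [Mn²⁺] = 0.0027 M.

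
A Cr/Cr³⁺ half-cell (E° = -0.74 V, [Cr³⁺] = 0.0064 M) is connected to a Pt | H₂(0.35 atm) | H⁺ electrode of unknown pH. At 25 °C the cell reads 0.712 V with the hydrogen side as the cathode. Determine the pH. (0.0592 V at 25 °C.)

E°_cell = 0.74 V and n = 6.
log Q = n(E° − E)/0.0592 = 6×(0.74 − 0.712)/0.0592 = 2.838.
With Q = [Cr³⁺]^2·P(H₂)^3 / [H⁺]^6, solving for [H⁺] gives log[H⁺] = -1.432, so pH = 1.43.

pH = 1.43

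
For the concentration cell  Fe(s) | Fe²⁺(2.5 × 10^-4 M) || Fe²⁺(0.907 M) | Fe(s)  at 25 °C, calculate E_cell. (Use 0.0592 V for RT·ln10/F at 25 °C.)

0.11 V

Both half-cells are Fe²⁺/Fe, so E°_cell = 0. The concentrated side is the cathode; the cell reaction moves Fe²⁺ from high to low concentration with n = 2.
Q = [Fe²⁺]_dilute/[Fe²⁺]_conc = 2.5 × 10^-4/0.907 = 2.76 × 10^-4.
E = 0 − (0.0592/2) log Q = −(0.0592/2)(-3.560) = 0.1054 V.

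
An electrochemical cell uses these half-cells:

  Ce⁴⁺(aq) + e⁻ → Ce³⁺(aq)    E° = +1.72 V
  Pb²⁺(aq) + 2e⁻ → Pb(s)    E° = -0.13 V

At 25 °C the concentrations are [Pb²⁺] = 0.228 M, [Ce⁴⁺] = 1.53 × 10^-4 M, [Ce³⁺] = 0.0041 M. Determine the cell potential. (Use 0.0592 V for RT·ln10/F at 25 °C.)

The Ce⁴⁺/Ce³⁺ couple has the higher reduction potential and acts as the cathode, so E°_cell = +1.72 − (-0.13) = 1.85 V.
Balancing electrons gives n = 2; the reaction quotient is Q = [Pb²⁺]·[Ce³⁺]^2/[Ce⁴⁺]^2 = 164.
At 25 °C, E = E° − (0.0592/n) log Q = 1.85 − (0.0592/2)(2.214) = 1.850 − 0.066 = 1.784 V.

1.78 V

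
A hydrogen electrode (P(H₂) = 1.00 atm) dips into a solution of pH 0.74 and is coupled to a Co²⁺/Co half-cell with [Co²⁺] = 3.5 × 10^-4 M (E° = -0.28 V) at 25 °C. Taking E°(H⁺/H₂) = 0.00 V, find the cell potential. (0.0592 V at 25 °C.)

The hydrogen couple is the cathode, so E°_cell = 0.28 V; n = 2.
[H⁺] = 10^(−0.74) = 0.18 M, and Q = [Co²⁺]·P(H₂) / [H⁺]^2 = 0.0106.
E = E° − (0.0592/2) log Q = 0.28 − (0.0592/2)(-1.976) = 0.338 V.

0.34 V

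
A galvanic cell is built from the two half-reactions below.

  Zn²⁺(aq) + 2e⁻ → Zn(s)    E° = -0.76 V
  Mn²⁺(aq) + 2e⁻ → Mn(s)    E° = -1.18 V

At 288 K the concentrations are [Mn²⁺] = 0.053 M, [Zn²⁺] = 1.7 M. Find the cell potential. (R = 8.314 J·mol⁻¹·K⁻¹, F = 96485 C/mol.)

0.463 V

The Zn²⁺/Zn couple has the higher reduction potential and acts as the cathode, so E°_cell = -0.76 − (-1.18) = 0.42 V.
Balancing electrons gives n = 2; the reaction quotient is Q = [Mn²⁺]/[Zn²⁺] = 0.0312.
E = E° − (RT/nF) ln Q = 0.42 − (8.314×288)/(2×96485) × (-3.468) = 0.420 + 0.043 = 0.463 V.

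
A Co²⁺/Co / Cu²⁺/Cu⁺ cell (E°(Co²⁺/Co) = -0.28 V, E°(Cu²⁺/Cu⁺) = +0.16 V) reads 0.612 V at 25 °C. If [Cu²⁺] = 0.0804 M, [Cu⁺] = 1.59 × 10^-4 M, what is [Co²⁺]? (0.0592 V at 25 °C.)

From the Nernst equation, log Q = n(E° − E)/0.0592 = 2(0.44 − 0.612)/0.0592 = -5.811, so Q = 1.55 × 10^-6.
With Q = [Co²⁺]·[Cu⁺]^2/[Cu²⁺]^2 and the known concentrations, [Co²⁺] in the numerator gives [Co²⁺] = 0.4 M.

0.4 M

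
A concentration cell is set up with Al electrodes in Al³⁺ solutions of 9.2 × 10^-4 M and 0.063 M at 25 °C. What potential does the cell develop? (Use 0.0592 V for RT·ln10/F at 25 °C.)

Both half-cells are Al³⁺/Al, so E°_cell = 0. The concentrated side is the cathode; the cell reaction moves Al³⁺ from high to low concentration with n = 3.
Q = [Al³⁺]_dilute/[Al³⁺]_conc = 9.2 × 10^-4/0.063 = 0.0146.
E = 0 − (0.0592/3) log Q = −(0.0592/3)(-1.836) = 0.0362 V.

0.036 V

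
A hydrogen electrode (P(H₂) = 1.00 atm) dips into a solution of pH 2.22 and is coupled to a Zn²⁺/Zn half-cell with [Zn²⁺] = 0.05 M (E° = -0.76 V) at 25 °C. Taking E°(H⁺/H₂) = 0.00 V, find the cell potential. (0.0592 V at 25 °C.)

The hydrogen couple is the cathode, so E°_cell = 0.76 V; n = 2.
[H⁺] = 10^(−2.22) = 0.0060 M, and Q = [Zn²⁺]·P(H₂) / [H⁺]^2 = 1380.
E = E° − (0.0592/2) log Q = 0.76 − (0.0592/2)(3.139) = 0.667 V.

0.67 V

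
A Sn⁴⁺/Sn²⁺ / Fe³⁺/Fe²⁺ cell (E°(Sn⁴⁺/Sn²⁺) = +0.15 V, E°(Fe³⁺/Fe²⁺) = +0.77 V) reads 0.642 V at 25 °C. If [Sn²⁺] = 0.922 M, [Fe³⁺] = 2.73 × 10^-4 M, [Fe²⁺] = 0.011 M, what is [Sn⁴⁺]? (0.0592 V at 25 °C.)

From the Nernst equation, log Q = n(E° − E)/0.0592 = 2(0.62 − 0.642)/0.0592 = -0.743, so Q = 0.181.
With Q = [Sn⁴⁺]·[Fe²⁺]^2/([Sn²⁺]·[Fe³⁺]^2) and the known concentrations, [Sn⁴⁺] in the numerator gives [Sn⁴⁺] = 1 × 10^-4 M.

1 × 10^-4 M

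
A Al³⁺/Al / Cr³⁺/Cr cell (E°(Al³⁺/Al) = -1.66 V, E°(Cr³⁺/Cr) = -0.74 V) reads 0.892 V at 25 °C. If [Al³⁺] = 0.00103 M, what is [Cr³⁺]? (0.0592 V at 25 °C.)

3.9 × 10^-5 M

From the Nernst equation, log Q = n(E° − E)/0.0592 = 3(0.92 − 0.892)/0.0592 = 1.419, so Q = 26.2.
With Q = [Al³⁺]/[Cr³⁺] and the known concentrations, [Cr³⁺] in the denominator gives [Cr³⁺] = 3.9 × 10^-5 M.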